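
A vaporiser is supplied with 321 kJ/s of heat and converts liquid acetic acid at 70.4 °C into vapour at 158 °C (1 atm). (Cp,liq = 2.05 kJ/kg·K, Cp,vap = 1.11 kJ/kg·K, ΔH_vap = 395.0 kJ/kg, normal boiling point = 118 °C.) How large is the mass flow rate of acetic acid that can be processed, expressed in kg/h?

Δh = 2.05×(118−70.4) + 395.0 + 1.11×(158−118) = 536.98 kJ/kg
Q = 321 kJ/s = 321 kJ/s = 1.1556e+06 kJ/h
ṁ = Q/Δh = 1.1556e+06 / 536.98 = 2152 kg/h

ṁ = 2150 kg/h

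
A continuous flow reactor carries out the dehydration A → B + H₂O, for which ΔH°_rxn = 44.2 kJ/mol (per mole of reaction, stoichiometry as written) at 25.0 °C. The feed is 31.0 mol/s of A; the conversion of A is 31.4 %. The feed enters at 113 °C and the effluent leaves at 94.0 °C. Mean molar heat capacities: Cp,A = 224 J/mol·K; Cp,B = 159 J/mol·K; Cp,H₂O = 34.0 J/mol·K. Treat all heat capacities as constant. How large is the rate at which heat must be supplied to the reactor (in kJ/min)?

Extent of reaction ξ = 0.314 × 31.0 = 9.734 mol/s
Reaction term: ξ·ΔH°_rxn = 9.734 × 44.2 = 430.24 kJ/s
Sensible, feed 113→25 °C: -611.07 kJ/s
Outlet flows (mol/s): A 21.266, B 9.734, H₂O 9.734
Sensible, products 25→94.0 °C: 458.31 kJ/s
Q = ΔH = 277.49 kJ/s = 277.49 kW
Heat supplied = 16649 kJ/min

Q_in = 16600 kJ/min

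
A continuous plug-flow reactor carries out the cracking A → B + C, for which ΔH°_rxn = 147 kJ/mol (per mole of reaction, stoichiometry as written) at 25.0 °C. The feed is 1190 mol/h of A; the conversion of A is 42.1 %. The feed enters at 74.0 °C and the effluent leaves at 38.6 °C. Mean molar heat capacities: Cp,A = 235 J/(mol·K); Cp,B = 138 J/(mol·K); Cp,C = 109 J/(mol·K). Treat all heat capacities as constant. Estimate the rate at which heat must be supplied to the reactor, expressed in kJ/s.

Q_in = 17.7 kJ/s

Extent of reaction ξ = 0.421 × 1190 = 500.99 mol/h
Reaction term: ξ·ΔH°_rxn = 500.99 × 147 = 73646 kJ/h
Sensible, feed 74.0→25 °C: -13703 kJ/h
Outlet flows (mol/h): A 689.01, B 500.99, C 500.99
Sensible, products 25→38.6 °C: 3885 kJ/h
Q = ΔH = 63828 kJ/h = 17.73 kW
Heat supplied = 17.73 kJ/s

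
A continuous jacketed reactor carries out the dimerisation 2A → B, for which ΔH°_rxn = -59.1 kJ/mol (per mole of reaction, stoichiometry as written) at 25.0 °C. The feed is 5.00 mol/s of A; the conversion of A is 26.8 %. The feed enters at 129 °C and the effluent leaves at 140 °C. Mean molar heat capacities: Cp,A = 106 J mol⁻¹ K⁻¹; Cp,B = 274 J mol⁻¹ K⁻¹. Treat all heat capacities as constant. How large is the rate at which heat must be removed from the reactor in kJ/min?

Extent of reaction ξ = 0.268 × 5.00 / 2 = 0.67 mol/s
Reaction term: ξ·ΔH°_rxn = 0.67 × -59.1 = -39.597 kJ/s
Sensible, feed 129→25 °C: -55.12 kJ/s
Outlet flows (mol/s): A 3.66, B 0.67
Sensible, products 25→140 °C: 65.727 kJ/s
Q = ΔH = -28.99 kJ/s = -28.99 kW
Heat removed = 1739.4 kJ/min

Q_out = 1740 kJ/min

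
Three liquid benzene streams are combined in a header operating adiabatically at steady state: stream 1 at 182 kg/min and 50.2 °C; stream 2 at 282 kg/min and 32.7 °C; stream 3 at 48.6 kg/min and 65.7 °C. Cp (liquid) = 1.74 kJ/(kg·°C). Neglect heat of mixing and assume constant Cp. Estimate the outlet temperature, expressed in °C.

Energy balance with Q = 0: Σ ṁᵢCp,ᵢ(T_out − Tᵢ) = 0
Σ ṁᵢCp,ᵢTᵢ = 182×1.74×50.2 + 282×1.74×32.7 + 48.6×1.74×65.7 = 37498
Σ ṁᵢCp,ᵢ = 182×1.74 + 282×1.74 + 48.6×1.74 = 891.92
T_out = 37498 / 891.92 = 42.042 °C

T_out = 42.0 °C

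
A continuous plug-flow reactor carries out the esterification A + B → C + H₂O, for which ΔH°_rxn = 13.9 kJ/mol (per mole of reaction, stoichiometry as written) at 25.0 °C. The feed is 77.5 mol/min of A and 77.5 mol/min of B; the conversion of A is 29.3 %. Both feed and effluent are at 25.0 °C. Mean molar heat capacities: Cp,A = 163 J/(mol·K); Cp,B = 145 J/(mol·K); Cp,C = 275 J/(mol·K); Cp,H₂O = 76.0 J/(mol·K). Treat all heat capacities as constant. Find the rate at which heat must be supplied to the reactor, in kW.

Q_in = 5.26 kW

Extent of reaction ξ = 0.293 × 77.5 = 22.707 mol/min
Reaction term: ξ·ΔH°_rxn = 22.707 × 13.9 = 315.63 kJ/min
Q = ΔH = 315.63 kJ/min = 5.2606 kW
Heat supplied = 5.2606 kW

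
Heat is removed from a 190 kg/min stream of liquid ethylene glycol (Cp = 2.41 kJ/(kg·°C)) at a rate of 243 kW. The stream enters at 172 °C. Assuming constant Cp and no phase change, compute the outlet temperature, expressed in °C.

T_out = 140 °C

Q = 243 kW = 14580 kJ/min
ΔT = Q/(ṁ·Cp) = 14580/(190×2.41) = 31.841 K
T_out = 172 − 31.841 = 140.16 °C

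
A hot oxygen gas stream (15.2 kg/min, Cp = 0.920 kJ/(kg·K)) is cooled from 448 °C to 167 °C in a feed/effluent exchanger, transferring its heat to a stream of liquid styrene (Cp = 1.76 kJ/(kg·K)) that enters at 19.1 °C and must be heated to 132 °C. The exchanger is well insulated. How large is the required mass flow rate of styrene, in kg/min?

Heat released by hot stream: Q = 15.2 × 0.920 × (448 − 167) = 3929.5 kJ/min
Energy balance on cold side (adiabatic exchanger): Q = ṁ_c·Cp_c·(T_c,out − T_c,in)
ṁ_c = 3929.5 / [1.76 × (132 − 19.1)] = 19.776 kg/min

ṁ_c = 19.8 kg/min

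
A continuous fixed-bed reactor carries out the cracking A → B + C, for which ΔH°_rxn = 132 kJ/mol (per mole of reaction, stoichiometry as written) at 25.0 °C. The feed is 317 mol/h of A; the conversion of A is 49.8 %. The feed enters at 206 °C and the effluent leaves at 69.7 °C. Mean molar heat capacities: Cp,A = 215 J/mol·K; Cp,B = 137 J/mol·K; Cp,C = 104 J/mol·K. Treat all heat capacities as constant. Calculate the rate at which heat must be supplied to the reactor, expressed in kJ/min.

Q_in = 196 kJ/min

Extent of reaction ξ = 0.498 × 317 = 157.87 mol/h
Reaction term: ξ·ΔH°_rxn = 157.87 × 132 = 20838 kJ/h
Sensible, feed 206→25 °C: -12336 kJ/h
Outlet flows (mol/h): A 159.13, B 157.87, C 157.87
Sensible, products 25→69.7 °C: 3230 kJ/h
Q = ΔH = 11732 kJ/h = 3.259 kW
Heat supplied = 195.54 kJ/min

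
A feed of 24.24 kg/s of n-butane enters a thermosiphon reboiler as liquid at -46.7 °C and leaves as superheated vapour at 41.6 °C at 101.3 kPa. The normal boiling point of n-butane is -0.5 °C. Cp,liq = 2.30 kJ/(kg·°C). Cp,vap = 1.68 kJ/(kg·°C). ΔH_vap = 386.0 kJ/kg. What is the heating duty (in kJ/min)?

liquid -46.7→-0.5 °C: 106.26 kJ/kg
vaporisation at -0.5 °C: 386 kJ/kg
vapour -0.5→41.6 °C: 70.728 kJ/kg
Δh = 106.26 + 386 + 70.728 = 562.99 kJ/kg
Q = ṁ·Δh = 24.24 kg/s × 562.99 kJ/kg = 13647 kJ/s
|Q| = 13647 kW = 818810 kJ/min

Q = 819000 kJ/min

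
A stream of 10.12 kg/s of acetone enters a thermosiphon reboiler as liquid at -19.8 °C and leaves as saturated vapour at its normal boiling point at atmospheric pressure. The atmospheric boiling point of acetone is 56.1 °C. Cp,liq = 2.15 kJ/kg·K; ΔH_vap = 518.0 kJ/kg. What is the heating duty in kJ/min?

liquid -19.8→56.1 °C: 163.19 kJ/kg
vaporisation at 56.1 °C: 518 kJ/kg
Δh = 163.19 + 518 = 681.18 kJ/kg
Q = ṁ·Δh = 10.12 kg/s × 681.18 kJ/kg = 6893.6 kJ/s
|Q| = 6893.6 kW = 413620 kJ/min

Q = 414000 kJ/min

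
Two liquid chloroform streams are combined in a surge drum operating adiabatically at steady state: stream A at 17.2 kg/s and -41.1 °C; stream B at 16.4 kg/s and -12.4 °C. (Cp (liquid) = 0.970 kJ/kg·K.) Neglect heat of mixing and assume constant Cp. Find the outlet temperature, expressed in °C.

T_out = -27.1 °C

No heat crosses the boundary, so H_out = H_in.
T_out = Σ ṁᵢCp,ᵢTᵢ / Σ ṁᵢCp,ᵢ
      = -882.97 / 32.592 = -27.092 °C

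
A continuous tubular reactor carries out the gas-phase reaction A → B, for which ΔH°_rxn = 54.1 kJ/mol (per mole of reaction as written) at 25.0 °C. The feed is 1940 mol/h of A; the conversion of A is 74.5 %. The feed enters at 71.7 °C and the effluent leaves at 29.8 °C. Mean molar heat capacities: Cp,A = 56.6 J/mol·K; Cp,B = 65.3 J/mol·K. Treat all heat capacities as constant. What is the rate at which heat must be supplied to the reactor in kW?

Extent of reaction ξ = 0.745 × 1940 = 1445.3 mol/h
Reaction term: ξ·ΔH°_rxn = 1445.3 × 54.1 = 78191 kJ/h
Sensible, feed 71.7→25 °C: -5127.8 kJ/h
Outlet flows (mol/h): A 494.7, B 1445.3
Sensible, products 25→29.8 °C: 587.41 kJ/h
Q = ΔH = 73650 kJ/h = 20.458 kW
Heat supplied = 20.458 kW

Q_in = 20.5 kW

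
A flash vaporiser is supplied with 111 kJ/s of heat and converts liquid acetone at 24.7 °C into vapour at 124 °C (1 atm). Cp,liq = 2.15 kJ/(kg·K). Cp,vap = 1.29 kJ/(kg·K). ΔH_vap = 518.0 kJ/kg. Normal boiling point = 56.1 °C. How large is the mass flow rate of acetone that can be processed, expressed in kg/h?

ṁ = 594 kg/h

Δh = 2.15×(56.1−24.7) + 518.0 + 1.29×(124−56.1) = 673.1 kJ/kg
Q = 111 kJ/s = 111 kJ/s = 399600 kJ/h
ṁ = Q/Δh = 399600 / 673.1 = 593.67 kg/h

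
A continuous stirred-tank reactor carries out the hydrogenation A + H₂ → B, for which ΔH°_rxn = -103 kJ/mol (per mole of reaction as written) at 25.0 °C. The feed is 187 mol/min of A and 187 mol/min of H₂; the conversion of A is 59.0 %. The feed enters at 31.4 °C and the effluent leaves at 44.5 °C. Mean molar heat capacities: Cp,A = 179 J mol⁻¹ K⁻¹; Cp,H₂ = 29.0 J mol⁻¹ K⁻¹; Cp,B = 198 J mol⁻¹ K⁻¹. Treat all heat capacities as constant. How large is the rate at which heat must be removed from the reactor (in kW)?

Extent of reaction ξ = 0.590 × 187 = 110.33 mol/min
Reaction term: ξ·ΔH°_rxn = 110.33 × -103 = -11364 kJ/min
Sensible, feed 31.4→25 °C: -248.93 kJ/min
Outlet flows (mol/min): A 76.67, H₂ 76.67, B 110.33
Sensible, products 25→44.5 °C: 736.96 kJ/min
Q = ΔH = -10876 kJ/min = -181.27 kW
Heat removed = 181.27 kW

Q_out = 181 kW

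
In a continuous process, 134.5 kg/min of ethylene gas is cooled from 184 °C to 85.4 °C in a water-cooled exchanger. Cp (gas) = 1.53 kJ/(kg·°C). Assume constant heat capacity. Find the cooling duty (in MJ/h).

Q = ṁ·Cp·ΔT = 134.5 × 1.53 × (85.4 − 184) = -20290 kJ/min
Converting: 20290 / 60 s = 338.17 kW
Cooling duty = 1217.4 MJ/h

Q_c = 1220 MJ/h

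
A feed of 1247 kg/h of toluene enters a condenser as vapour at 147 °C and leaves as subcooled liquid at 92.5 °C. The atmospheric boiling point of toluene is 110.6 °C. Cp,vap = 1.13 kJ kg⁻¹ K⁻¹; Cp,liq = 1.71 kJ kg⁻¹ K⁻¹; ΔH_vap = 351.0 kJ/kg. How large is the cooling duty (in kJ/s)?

vapour 147→110.6 °C: -41.132 kJ/kg
condensation at 110.6 °C: -351 kJ/kg
liquid 110.6→92.5 °C: -30.951 kJ/kg
Δh = -41.132 + -351 + -30.951 = -423.08 kJ/kg
Q = ṁ·Δh = 1247 kg/h × -423.08 kJ/kg = -527580 kJ/h
|Q| = 146.55 kW

Q_c = 147 kJ/s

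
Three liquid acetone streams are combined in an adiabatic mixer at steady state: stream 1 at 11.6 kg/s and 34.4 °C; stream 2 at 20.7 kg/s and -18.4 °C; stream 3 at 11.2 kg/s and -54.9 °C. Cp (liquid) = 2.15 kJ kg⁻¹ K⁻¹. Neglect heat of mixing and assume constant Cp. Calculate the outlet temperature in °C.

Adiabatic, steady state ⇒ Σ ṁᵢCp,ᵢ(T_out − Tᵢ) = 0
T_out = Σ ṁᵢCp,ᵢTᵢ / Σ ṁᵢCp,ᵢ
      = -1282.9 / 93.525 = -13.718 °C

T_out = -13.7 °C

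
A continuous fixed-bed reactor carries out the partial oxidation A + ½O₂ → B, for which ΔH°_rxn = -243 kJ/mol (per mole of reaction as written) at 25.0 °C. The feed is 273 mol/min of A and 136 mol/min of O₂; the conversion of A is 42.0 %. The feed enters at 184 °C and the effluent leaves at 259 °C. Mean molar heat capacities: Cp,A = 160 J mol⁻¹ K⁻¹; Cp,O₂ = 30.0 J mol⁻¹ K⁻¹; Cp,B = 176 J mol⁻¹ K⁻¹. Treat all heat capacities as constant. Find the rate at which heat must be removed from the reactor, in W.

Extent of reaction ξ = 0.420 × 273 = 114.66 mol/min
Reaction term: ξ·ΔH°_rxn = 114.66 × -243 = -27862 kJ/min
Sensible, feed 184→25 °C: -7593.8 kJ/min
Outlet flows (mol/min): A 158.34, O₂ 78.67, B 114.66
Sensible, products 25→259 °C: 11203 kJ/min
Q = ΔH = -24254 kJ/min = -404.23 kW
Heat removed = 404230 W

Q_out = 404000 W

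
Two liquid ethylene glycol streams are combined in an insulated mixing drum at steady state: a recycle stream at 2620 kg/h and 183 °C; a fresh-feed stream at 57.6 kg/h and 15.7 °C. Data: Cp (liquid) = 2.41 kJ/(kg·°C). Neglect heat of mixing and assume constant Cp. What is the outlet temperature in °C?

T_out = 179 °C

Energy balance with Q = 0: Σ ṁᵢCp,ᵢ(T_out − Tᵢ) = 0
Σ ṁᵢCp,ᵢTᵢ = 2620×2.41×183 + 57.6×2.41×15.7 = 1.1577e+06
Σ ṁᵢCp,ᵢ = 2620×2.41 + 57.6×2.41 = 6453
T_out = 1.1577e+06 / 6453 = 179.4 °C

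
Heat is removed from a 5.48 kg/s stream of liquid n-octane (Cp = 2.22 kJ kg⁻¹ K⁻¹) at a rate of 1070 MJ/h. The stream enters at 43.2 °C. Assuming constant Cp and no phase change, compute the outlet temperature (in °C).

Q = 1070 MJ/h = 297.22 kJ/s
ΔT = Q/(ṁ·Cp) = 297.22/(5.48×2.22) = 24.431 K
T_out = 43.2 − 24.431 = 18.769 °C

T_out = 18.8 °C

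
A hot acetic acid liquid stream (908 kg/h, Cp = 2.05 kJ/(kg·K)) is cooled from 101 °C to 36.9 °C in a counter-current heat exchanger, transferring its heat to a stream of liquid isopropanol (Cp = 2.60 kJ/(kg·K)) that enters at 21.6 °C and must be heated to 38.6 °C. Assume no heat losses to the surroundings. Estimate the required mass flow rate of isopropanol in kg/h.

ṁ_c = 2700 kg/h

Heat released by hot stream: Q = 908 × 2.05 × (101 − 36.9) = 119320 kJ/h
Energy balance on cold side (adiabatic exchanger): Q = ṁ_c·Cp_c·(T_c,out − T_c,in)
ṁ_c = 119320 / [2.60 × (38.6 − 21.6)] = 2699.5 kg/h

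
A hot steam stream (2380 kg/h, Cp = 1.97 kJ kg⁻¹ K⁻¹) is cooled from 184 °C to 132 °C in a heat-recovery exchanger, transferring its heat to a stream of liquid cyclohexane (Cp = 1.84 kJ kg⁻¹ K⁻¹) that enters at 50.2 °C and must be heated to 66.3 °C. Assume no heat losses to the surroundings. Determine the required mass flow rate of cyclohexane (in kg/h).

Heat released by hot stream: Q = 2380 × 1.97 × (184 − 132) = 243810 kJ/h
Energy balance on cold side (adiabatic exchanger): Q = ṁ_c·Cp_c·(T_c,out − T_c,in)
ṁ_c = 243810 / [1.84 × (66.3 − 50.2)] = 8230.1 kg/h

ṁ_c = 8230 kg/h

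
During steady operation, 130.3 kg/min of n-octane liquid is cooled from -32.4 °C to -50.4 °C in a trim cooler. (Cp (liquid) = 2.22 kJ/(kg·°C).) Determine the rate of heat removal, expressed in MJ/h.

Q = ṁ·Cp·ΔT = 130.3 × 2.22 × (-50.4 − -32.4) = -5206.8 kJ/min
Converting: 5206.8 / 60 s = 86.78 kW
Cooling duty = 312.41 MJ/h

Q_c = 312 MJ/h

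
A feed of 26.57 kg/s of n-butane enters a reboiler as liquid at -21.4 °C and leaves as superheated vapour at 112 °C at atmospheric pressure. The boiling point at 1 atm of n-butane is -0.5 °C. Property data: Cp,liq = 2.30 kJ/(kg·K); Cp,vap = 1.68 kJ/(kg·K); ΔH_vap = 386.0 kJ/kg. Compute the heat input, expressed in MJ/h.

Q = 59600 MJ/h

liquid -21.4→-0.5 °C: 48.07 kJ/kg
vaporisation at -0.5 °C: 386 kJ/kg
vapour -0.5→112 °C: 189 kJ/kg
Δh = 48.07 + 386 + 189 = 623.07 kJ/kg
Q = ṁ·Δh = 26.57 kg/s × 623.07 kJ/kg = 16555 kJ/s
|Q| = 16555 kW = 59598 MJ/h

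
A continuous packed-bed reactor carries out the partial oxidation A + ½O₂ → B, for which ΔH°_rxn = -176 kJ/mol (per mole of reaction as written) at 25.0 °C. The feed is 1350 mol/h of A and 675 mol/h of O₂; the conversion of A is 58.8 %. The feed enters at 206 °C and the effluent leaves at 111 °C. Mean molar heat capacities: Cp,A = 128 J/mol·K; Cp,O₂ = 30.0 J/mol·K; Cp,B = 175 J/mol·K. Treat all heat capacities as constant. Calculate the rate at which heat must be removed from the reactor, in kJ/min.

Q_out = 2600 kJ/min

Extent of reaction ξ = 0.588 × 1350 = 793.8 mol/h
Reaction term: ξ·ΔH°_rxn = 793.8 × -176 = -139710 kJ/h
Sensible, feed 206→25 °C: -34942 kJ/h
Outlet flows (mol/h): A 556.2, O₂ 278.1, B 793.8
Sensible, products 25→111 °C: 18787 kJ/h
Q = ΔH = -155860 kJ/h = -43.296 kW
Heat removed = 2597.7 kJ/min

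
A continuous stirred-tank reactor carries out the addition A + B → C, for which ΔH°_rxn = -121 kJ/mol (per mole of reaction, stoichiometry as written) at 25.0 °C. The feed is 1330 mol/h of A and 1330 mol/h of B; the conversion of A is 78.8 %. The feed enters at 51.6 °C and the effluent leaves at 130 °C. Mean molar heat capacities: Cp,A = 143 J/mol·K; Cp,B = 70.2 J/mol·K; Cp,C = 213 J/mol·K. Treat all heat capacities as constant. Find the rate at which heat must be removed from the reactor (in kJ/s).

Q_out = 29.1 kJ/s

Extent of reaction ξ = 0.788 × 1330 = 1048 mol/h
Reaction term: ξ·ΔH°_rxn = 1048 × -121 = -126810 kJ/h
Sensible, feed 51.6→25 °C: -7542.6 kJ/h
Outlet flows (mol/h): A 281.96, B 281.96, C 1048
Sensible, products 25→130 °C: 29751 kJ/h
Q = ΔH = -104600 kJ/h = -29.057 kW
Heat removed = 29.057 kJ/s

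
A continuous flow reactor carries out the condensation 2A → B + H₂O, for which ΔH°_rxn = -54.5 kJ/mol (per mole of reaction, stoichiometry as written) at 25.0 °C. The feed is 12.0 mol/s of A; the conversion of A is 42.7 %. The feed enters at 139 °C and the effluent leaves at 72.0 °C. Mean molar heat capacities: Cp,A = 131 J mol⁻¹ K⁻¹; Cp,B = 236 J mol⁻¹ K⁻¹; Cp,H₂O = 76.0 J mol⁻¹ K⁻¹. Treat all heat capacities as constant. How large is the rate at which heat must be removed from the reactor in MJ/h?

Extent of reaction ξ = 0.427 × 12.0 / 2 = 2.562 mol/s
Reaction term: ξ·ΔH°_rxn = 2.562 × -54.5 = -139.63 kJ/s
Sensible, feed 139→25 °C: -179.21 kJ/s
Outlet flows (mol/s): A 6.876, B 2.562, H₂O 2.562
Sensible, products 25→72.0 °C: 79.905 kJ/s
Q = ΔH = -238.93 kJ/s = -238.93 kW
Heat removed = 860.16 MJ/h

Q_out = 860 MJ/h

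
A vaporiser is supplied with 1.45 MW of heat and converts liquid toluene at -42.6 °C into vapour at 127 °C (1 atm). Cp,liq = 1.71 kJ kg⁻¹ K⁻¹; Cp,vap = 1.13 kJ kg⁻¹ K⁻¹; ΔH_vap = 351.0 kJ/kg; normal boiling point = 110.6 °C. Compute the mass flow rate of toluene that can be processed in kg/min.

ṁ = 138 kg/min

Δh = 1.71×(110.6−-42.6) + 351.0 + 1.13×(127−110.6) = 631.5 kJ/kg
Q = 1.45 MW = 1450 kJ/s = 87000 kJ/min
ṁ = Q/Δh = 87000 / 631.5 = 137.77 kg/min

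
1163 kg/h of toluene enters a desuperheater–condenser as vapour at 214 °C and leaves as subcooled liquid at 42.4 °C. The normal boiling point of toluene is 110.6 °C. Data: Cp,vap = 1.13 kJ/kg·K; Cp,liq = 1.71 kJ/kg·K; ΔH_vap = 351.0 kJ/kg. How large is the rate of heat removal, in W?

Q_c = 189000 W

vapour 214→110.6 °C: -116.84 kJ/kg
condensation at 110.6 °C: -351 kJ/kg
liquid 110.6→42.4 °C: -116.62 kJ/kg
Δh = -116.84 + -351 + -116.62 = -584.46 kJ/kg
Q = ṁ·Δh = 1163 kg/h × -584.46 kJ/kg = -679730 kJ/h
|Q| = 188.81 kW = 188810 W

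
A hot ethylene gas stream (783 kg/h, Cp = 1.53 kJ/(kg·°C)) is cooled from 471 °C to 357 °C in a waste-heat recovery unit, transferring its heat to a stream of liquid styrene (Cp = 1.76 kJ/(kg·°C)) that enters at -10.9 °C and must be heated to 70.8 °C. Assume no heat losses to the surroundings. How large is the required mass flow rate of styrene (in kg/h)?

ṁ_c = 950 kg/h

Heat released by hot stream: Q = 783 × 1.53 × (471 − 357) = 136570 kJ/h
Energy balance on cold side (adiabatic exchanger): Q = ṁ_c·Cp_c·(T_c,out − T_c,in)
ṁ_c = 136570 / [1.76 × (70.8 − -10.9)] = 949.78 kg/h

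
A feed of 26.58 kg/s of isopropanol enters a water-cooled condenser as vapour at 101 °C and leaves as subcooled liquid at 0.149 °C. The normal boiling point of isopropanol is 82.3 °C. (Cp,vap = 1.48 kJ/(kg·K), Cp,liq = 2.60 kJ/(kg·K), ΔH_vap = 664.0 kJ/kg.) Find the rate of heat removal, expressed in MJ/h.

vapour 101→82.3 °C: -27.676 kJ/kg
condensation at 82.3 °C: -664 kJ/kg
liquid 82.3→0.149 °C: -213.59 kJ/kg
Δh = -27.676 + -664 + -213.59 = -905.27 kJ/kg
Q = ṁ·Δh = 26.58 kg/s × -905.27 kJ/kg = -24062 kJ/s
|Q| = 24062 kW = 86623 MJ/h

Q_c = 86600 MJ/h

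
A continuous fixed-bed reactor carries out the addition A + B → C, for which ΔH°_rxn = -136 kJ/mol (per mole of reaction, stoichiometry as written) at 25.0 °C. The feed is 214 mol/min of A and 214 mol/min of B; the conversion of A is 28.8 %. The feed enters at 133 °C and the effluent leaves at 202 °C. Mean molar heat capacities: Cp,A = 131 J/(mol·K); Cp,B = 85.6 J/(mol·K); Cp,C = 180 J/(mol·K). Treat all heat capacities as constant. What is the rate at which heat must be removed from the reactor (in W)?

Q_out = 93000 W

Extent of reaction ξ = 0.288 × 214 = 61.632 mol/min
Reaction term: ξ·ΔH°_rxn = 61.632 × -136 = -8382 kJ/min
Sensible, feed 133→25 °C: -5006.1 kJ/min
Outlet flows (mol/min): A 152.37, B 152.37, C 61.632
Sensible, products 25→202 °C: 7805.1 kJ/min
Q = ΔH = -5582.9 kJ/min = -93.048 kW
Heat removed = 93048 W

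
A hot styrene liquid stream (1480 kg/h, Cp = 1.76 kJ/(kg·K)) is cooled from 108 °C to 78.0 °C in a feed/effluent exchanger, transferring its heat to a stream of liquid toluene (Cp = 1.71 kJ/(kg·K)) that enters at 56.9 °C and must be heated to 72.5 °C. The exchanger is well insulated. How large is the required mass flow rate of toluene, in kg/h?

Heat released by hot stream: Q = 1480 × 1.76 × (108 − 78.0) = 78144 kJ/h
Energy balance on cold side (adiabatic exchanger): Q = ṁ_c·Cp_c·(T_c,out − T_c,in)
ṁ_c = 78144 / [1.71 × (72.5 − 56.9)] = 2929.4 kg/h

ṁ_c = 2930 kg/h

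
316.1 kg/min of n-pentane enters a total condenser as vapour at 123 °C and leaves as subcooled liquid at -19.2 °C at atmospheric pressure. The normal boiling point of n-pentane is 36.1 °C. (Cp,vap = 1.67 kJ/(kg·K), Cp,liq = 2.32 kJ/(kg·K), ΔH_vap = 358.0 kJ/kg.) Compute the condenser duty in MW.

Q_c = 3.33 MW

vapour 123→36.1 °C: -145.12 kJ/kg
condensation at 36.1 °C: -358 kJ/kg
liquid 36.1→-19.2 °C: -128.3 kJ/kg
Δh = -145.12 + -358 + -128.3 = -631.42 kJ/kg
Q = ṁ·Δh = 316.1 kg/min × -631.42 kJ/kg = -199590 kJ/min
|Q| = 3326.5 kW = 3.3265 MW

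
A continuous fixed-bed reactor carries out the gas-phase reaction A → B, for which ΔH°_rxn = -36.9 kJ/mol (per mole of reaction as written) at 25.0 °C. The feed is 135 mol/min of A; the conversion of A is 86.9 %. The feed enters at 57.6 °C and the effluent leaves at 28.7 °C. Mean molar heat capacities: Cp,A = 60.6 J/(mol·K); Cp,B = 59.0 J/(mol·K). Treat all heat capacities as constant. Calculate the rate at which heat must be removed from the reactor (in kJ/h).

Q_out = 274000 kJ/h

Extent of reaction ξ = 0.869 × 135 = 117.31 mol/min
Reaction term: ξ·ΔH°_rxn = 117.31 × -36.9 = -4328.9 kJ/min
Sensible, feed 57.6→25 °C: -266.7 kJ/min
Outlet flows (mol/min): A 17.685, B 117.31
Sensible, products 25→28.7 °C: 29.575 kJ/min
Q = ΔH = -4566 kJ/min = -76.101 kW
Heat removed = 273960 kJ/h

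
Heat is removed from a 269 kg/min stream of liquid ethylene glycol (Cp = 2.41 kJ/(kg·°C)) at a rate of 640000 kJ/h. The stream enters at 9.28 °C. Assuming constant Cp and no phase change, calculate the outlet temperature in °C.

Q = 640000 kJ/h = 10667 kJ/min
ΔT = Q/(ṁ·Cp) = 10667/(269×2.41) = 16.454 K
T_out = 9.28 − 16.454 = -7.1735 °C

T_out = -7.17 °C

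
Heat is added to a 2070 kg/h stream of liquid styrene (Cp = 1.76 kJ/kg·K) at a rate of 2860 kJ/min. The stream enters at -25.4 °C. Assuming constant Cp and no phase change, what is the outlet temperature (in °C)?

T_out = 21.7 °C

Q = 2860 kJ/min = 171600 kJ/h
ΔT = Q/(ṁ·Cp) = 171600/(2070×1.76) = 47.101 K
T_out = -25.4 + 47.101 = 21.701 °C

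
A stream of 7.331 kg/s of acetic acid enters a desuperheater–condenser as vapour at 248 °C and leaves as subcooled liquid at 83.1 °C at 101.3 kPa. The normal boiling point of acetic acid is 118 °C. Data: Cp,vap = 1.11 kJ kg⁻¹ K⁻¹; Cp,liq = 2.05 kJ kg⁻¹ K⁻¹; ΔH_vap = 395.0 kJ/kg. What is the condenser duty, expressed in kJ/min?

Q_c = 269000 kJ/min

vapour 248→118 °C: -144.3 kJ/kg
condensation at 118 °C: -395 kJ/kg
liquid 118→83.1 °C: -71.545 kJ/kg
Δh = -144.3 + -395 + -71.545 = -610.85 kJ/kg
Q = ṁ·Δh = 7.331 kg/s × -610.85 kJ/kg = -4478.1 kJ/s
|Q| = 4478.1 kW = 268690 kJ/min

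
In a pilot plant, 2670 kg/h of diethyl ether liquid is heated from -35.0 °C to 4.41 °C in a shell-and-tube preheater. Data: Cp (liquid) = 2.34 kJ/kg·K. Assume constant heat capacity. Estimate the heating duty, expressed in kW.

Q = ṁ·Cp·ΔT = 2670 × 2.34 × (4.41 − -35.0) = 246230 kJ/h
Converting: 246230 / 3600 s = 68.396 kW

Q = 68.4 kW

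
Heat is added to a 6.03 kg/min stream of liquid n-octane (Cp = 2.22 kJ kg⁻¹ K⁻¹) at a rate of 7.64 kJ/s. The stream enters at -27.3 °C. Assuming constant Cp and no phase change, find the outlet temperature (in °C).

Q = 7.64 kJ/s = 458.4 kJ/min
ΔT = Q/(ṁ·Cp) = 458.4/(6.03×2.22) = 34.243 K
T_out = -27.3 + 34.243 = 6.9432 °C

T_out = 6.94 °C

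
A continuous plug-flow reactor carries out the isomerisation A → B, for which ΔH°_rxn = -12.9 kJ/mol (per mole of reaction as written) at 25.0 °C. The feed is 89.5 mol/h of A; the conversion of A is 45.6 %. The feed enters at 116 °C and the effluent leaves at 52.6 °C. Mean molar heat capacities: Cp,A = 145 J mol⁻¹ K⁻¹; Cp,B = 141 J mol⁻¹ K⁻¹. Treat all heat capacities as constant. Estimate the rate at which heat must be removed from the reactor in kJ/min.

Q_out = 22.6 kJ/min

Extent of reaction ξ = 0.456 × 89.5 = 40.812 mol/h
Reaction term: ξ·ΔH°_rxn = 40.812 × -12.9 = -526.47 kJ/h
Sensible, feed 116→25 °C: -1181 kJ/h
Outlet flows (mol/h): A 48.688, B 40.812
Sensible, products 25→52.6 °C: 353.67 kJ/h
Q = ΔH = -1353.8 kJ/h = -0.37604 kW
Heat removed = 22.563 kJ/min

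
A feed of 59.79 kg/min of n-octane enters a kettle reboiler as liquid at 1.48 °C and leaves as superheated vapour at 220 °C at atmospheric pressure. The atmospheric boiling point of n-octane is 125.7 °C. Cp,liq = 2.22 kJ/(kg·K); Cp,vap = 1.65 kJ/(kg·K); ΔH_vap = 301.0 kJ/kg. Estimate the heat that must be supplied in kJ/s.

liquid 1.48→125.7 °C: 275.77 kJ/kg
vaporisation at 125.7 °C: 301 kJ/kg
vapour 125.7→220 °C: 155.59 kJ/kg
Δh = 275.77 + 301 + 155.59 = 732.36 kJ/kg
Q = ṁ·Δh = 59.79 kg/min × 732.36 kJ/kg = 43788 kJ/min
|Q| = 729.8 kW

Q = 730 kJ/s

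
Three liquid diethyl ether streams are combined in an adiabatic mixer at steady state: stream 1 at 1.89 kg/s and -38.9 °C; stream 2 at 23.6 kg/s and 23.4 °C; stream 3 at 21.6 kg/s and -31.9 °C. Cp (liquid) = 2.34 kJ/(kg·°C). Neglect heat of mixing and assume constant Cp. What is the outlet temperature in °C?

Adiabatic, steady state ⇒ Σ ṁᵢCp,ᵢ(T_out − Tᵢ) = 0
T_out = Σ ṁᵢCp,ᵢTᵢ / Σ ṁᵢCp,ᵢ
      = -492.15 / 110.19 = -4.4664 °C

T_out = -4.47 °C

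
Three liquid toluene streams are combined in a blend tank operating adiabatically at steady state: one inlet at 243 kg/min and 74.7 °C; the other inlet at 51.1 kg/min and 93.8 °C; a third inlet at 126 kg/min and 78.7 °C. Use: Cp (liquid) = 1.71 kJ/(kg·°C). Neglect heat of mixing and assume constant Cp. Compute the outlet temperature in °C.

T_out = 78.2 °C

Energy balance with Q = 0: Σ ṁᵢCp,ᵢ(T_out − Tᵢ) = 0
T_out = Σ ṁᵢCp,ᵢTᵢ / Σ ṁᵢCp,ᵢ
      = 56193 / 718.37 = 78.223 °C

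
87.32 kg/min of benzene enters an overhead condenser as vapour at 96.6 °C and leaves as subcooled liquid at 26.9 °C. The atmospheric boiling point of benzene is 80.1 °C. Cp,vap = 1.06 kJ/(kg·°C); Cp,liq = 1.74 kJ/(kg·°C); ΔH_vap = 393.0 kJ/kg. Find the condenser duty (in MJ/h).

vapour 96.6→80.1 °C: -17.49 kJ/kg
condensation at 80.1 °C: -393 kJ/kg
liquid 80.1→26.9 °C: -92.568 kJ/kg
Δh = -17.49 + -393 + -92.568 = -503.06 kJ/kg
Q = ṁ·Δh = 87.32 kg/min × -503.06 kJ/kg = -43927 kJ/min
|Q| = 732.12 kW = 2635.6 MJ/h

Q_c = 2640 MJ/h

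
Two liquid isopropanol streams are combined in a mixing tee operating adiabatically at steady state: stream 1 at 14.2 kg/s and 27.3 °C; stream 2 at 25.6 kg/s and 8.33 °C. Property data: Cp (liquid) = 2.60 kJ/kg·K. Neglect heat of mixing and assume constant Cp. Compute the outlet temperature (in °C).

Adiabatic, steady state ⇒ Σ ṁᵢCp,ᵢ(T_out − Tᵢ) = 0
T_out = Σ ṁᵢCp,ᵢTᵢ / Σ ṁᵢCp,ᵢ
      = 1562.4 / 103.48 = 15.098 °C

T_out = 15.1 °C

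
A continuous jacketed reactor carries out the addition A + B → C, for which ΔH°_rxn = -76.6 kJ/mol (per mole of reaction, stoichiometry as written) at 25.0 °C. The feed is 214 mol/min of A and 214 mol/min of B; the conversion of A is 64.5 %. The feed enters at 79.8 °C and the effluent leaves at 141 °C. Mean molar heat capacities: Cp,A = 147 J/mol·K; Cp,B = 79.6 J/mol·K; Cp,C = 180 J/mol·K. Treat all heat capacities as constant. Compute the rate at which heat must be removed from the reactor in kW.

Extent of reaction ξ = 0.645 × 214 = 138.03 mol/min
Reaction term: ξ·ΔH°_rxn = 138.03 × -76.6 = -10573 kJ/min
Sensible, feed 79.8→25 °C: -2657.4 kJ/min
Outlet flows (mol/min): A 75.97, B 75.97, C 138.03
Sensible, products 25→141 °C: 4879 kJ/min
Q = ΔH = -8351.5 kJ/min = -139.19 kW
Heat removed = 139.19 kW

Q_out = 139 kW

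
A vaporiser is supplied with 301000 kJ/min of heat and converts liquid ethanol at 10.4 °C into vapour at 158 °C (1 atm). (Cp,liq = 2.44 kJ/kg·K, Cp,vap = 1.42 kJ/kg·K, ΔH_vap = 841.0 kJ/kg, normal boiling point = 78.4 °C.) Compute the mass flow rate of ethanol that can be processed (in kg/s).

ṁ = 4.48 kg/s

Δh = 2.44×(78.4−10.4) + 841.0 + 1.42×(158−78.4) = 1120 kJ/kg
Q = 301000 kJ/min = 5016.7 kJ/s = 5016.7 kJ/s
ṁ = Q/Δh = 5016.7 / 1120 = 4.4794 kg/s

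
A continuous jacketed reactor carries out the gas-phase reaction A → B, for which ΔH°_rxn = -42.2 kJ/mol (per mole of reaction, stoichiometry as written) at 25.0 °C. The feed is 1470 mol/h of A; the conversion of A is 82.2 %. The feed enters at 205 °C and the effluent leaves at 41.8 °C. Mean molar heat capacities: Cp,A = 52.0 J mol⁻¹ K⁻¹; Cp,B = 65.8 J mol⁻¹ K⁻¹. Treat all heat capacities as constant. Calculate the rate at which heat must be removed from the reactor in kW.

Q_out = 17.6 kW

Extent of reaction ξ = 0.822 × 1470 = 1208.3 mol/h
Reaction term: ξ·ΔH°_rxn = 1208.3 × -42.2 = -50992 kJ/h
Sensible, feed 205→25 °C: -13759 kJ/h
Outlet flows (mol/h): A 261.66, B 1208.3
Sensible, products 25→41.8 °C: 1564.3 kJ/h
Q = ΔH = -63187 kJ/h = -17.552 kW
Heat removed = 17.552 kW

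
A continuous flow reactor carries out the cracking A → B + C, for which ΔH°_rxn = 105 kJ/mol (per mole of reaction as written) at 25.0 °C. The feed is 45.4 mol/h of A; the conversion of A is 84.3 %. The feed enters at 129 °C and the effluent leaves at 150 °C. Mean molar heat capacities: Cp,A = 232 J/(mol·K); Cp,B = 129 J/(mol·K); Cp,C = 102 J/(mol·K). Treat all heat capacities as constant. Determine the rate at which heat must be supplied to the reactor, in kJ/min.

Extent of reaction ξ = 0.843 × 45.4 = 38.272 mol/h
Reaction term: ξ·ΔH°_rxn = 38.272 × 105 = 4018.6 kJ/h
Sensible, feed 129→25 °C: -1095.4 kJ/h
Outlet flows (mol/h): A 7.1278, B 38.272, C 38.272
Sensible, products 25→150 °C: 1311.8 kJ/h
Q = ΔH = 4235 kJ/h = 1.1764 kW
Heat supplied = 70.583 kJ/min

Q_in = 70.6 kJ/min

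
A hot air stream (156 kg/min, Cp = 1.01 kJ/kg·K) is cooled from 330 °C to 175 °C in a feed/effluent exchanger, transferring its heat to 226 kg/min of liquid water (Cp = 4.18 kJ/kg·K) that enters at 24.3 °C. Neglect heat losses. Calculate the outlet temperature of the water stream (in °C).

Heat released by hot stream: Q = 156 × 1.01 × (330 − 175) = 24422 kJ/min
Energy balance on cold side (adiabatic exchanger): Q = ṁ_c·Cp_c·(T_c,out − T_c,in)
T_c,out = 24.3 + 24422/(226 × 4.18) = 50.152 °C

T_c,out = 50.2 °C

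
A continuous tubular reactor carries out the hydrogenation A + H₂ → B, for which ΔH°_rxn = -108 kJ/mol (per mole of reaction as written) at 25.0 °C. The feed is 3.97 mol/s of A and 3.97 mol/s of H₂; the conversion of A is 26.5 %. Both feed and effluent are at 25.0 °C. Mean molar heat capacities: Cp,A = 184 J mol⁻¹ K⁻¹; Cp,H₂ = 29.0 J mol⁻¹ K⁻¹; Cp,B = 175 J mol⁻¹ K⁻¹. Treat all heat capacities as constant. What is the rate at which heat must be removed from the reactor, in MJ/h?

Q_out = 409 MJ/h

Extent of reaction ξ = 0.265 × 3.97 = 1.0521 mol/s
Reaction term: ξ·ΔH°_rxn = 1.0521 × -108 = -113.62 kJ/s
Q = ΔH = -113.62 kJ/s = -113.62 kW
Heat removed = 409.04 MJ/h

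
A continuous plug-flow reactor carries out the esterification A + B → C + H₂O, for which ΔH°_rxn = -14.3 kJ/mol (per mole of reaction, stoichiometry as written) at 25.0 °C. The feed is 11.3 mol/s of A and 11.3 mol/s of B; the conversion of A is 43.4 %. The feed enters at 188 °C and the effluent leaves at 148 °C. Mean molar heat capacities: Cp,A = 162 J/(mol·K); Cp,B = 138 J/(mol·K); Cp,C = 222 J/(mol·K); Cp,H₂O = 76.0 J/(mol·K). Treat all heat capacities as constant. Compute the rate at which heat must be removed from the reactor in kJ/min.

Extent of reaction ξ = 0.434 × 11.3 = 4.9042 mol/s
Reaction term: ξ·ΔH°_rxn = 4.9042 × -14.3 = -70.13 kJ/s
Sensible, feed 188→25 °C: -552.57 kJ/s
Outlet flows (mol/s): A 6.3958, B 6.3958, C 4.9042, H₂O 4.9042
Sensible, products 25→148 °C: 415.76 kJ/s
Q = ΔH = -206.94 kJ/s = -206.94 kW
Heat removed = 12416 kJ/min

Q_out = 12400 kJ/min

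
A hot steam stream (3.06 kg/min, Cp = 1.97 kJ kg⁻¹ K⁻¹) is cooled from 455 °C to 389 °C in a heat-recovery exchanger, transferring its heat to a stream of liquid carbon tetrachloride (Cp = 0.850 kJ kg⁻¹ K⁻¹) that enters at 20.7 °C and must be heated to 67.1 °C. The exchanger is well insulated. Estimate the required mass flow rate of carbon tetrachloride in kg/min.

ṁ_c = 10.1 kg/min

Heat released by hot stream: Q = 3.06 × 1.97 × (455 − 389) = 397.86 kJ/min
Energy balance on cold side (adiabatic exchanger): Q = ṁ_c·Cp_c·(T_c,out − T_c,in)
ṁ_c = 397.86 / [0.850 × (67.1 − 20.7)] = 10.088 kg/min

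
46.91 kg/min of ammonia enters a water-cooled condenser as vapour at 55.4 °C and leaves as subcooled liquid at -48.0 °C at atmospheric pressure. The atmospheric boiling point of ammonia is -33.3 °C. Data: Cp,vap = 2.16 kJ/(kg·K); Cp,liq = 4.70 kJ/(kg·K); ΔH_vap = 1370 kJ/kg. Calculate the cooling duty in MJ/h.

Q_c = 4590 MJ/h

vapour 55.4→-33.3 °C: -191.59 kJ/kg
condensation at -33.3 °C: -1370 kJ/kg
liquid -33.3→-48.0 °C: -69.09 kJ/kg
Δh = -191.59 + -1370 + -69.09 = -1630.7 kJ/kg
Q = ṁ·Δh = 46.91 kg/min × -1630.7 kJ/kg = -76495 kJ/min
|Q| = 1274.9 kW = 4589.7 MJ/h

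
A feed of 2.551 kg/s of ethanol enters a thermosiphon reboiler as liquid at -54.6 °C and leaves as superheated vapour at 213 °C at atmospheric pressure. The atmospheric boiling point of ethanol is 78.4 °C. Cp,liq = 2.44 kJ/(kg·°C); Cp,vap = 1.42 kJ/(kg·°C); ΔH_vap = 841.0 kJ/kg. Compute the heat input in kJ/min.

Q = 208000 kJ/min

liquid -54.6→78.4 °C: 324.52 kJ/kg
vaporisation at 78.4 °C: 841 kJ/kg
vapour 78.4→213 °C: 191.13 kJ/kg
Δh = 324.52 + 841 + 191.13 = 1356.7 kJ/kg
Q = ṁ·Δh = 2.551 kg/s × 1356.7 kJ/kg = 3460.8 kJ/s
|Q| = 3460.8 kW = 207650 kJ/min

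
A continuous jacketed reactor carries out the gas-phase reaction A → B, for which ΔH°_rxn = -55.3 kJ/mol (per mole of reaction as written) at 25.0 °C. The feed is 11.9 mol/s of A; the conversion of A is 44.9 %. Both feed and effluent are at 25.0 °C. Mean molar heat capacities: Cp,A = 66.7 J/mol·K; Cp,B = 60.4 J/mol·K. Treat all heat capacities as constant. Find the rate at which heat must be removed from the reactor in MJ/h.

Extent of reaction ξ = 0.449 × 11.9 = 5.3431 mol/s
Reaction term: ξ·ΔH°_rxn = 5.3431 × -55.3 = -295.47 kJ/s
Q = ΔH = -295.47 kJ/s = -295.47 kW
Heat removed = 1063.7 MJ/h

Q_out = 1060 MJ/h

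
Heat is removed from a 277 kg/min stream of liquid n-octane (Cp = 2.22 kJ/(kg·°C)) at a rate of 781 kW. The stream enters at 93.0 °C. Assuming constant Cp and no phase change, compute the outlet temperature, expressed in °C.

T_out = 16.8 °C

Q = 781 kW = 46860 kJ/min
ΔT = Q/(ṁ·Cp) = 46860/(277×2.22) = 76.203 K
T_out = 93.0 − 76.203 = 16.797 °C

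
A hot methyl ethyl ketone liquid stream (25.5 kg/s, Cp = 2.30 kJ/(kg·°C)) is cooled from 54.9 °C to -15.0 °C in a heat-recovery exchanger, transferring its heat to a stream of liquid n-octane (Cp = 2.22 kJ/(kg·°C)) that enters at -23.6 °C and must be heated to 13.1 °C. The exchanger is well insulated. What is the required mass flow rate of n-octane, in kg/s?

ṁ_c = 50.3 kg/s

Heat released by hot stream: Q = 25.5 × 2.30 × (54.9 − -15.0) = 4099.6 kJ/s
Energy balance on cold side (adiabatic exchanger): Q = ṁ_c·Cp_c·(T_c,out − T_c,in)
ṁ_c = 4099.6 / [2.22 × (13.1 − -23.6)] = 50.318 kg/s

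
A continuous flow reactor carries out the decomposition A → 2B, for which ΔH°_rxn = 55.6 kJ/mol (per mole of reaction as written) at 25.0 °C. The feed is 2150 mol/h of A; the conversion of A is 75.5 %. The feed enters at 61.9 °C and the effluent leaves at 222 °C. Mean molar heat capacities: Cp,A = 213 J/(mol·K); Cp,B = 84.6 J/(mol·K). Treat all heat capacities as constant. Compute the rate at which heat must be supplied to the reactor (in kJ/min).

Q_in = 2490 kJ/min

Extent of reaction ξ = 0.755 × 2150 = 1623.2 mol/h
Reaction term: ξ·ΔH°_rxn = 1623.2 × 55.6 = 90253 kJ/h
Sensible, feed 61.9→25 °C: -16898 kJ/h
Outlet flows (mol/h): A 526.75, B 3246.5
Sensible, products 25→222 °C: 76210 kJ/h
Q = ΔH = 149560 kJ/h = 41.546 kW
Heat supplied = 2492.7 kJ/min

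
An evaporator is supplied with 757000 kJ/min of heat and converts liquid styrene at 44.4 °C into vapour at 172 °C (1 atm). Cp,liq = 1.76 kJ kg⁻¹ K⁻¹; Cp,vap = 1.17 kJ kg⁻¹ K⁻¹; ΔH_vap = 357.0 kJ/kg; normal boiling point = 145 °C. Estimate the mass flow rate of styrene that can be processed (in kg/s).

ṁ = 22.3 kg/s

Δh = 1.76×(145−44.4) + 357.0 + 1.17×(172−145) = 565.65 kJ/kg
Q = 757000 kJ/min = 12617 kJ/s = 12617 kJ/s
ṁ = Q/Δh = 12617 / 565.65 = 22.305 kg/s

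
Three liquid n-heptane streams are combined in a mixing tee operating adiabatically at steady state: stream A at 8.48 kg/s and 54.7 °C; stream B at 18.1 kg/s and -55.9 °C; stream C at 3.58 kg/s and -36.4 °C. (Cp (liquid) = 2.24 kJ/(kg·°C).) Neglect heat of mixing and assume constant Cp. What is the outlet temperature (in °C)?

No heat crosses the boundary, so H_out = H_in.
T_out = Σ ṁᵢCp,ᵢTᵢ / Σ ṁᵢCp,ᵢ
      = -1519.3 / 67.558 = -22.488 °C

T_out = -22.5 °C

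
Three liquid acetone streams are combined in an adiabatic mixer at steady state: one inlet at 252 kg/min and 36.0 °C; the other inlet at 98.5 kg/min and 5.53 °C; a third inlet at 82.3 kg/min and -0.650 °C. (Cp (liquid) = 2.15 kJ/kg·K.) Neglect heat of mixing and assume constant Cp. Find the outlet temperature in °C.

T_out = 22.1 °C

No heat crosses the boundary, so H_out = H_in.
T_out = Σ ṁᵢCp,ᵢTᵢ / Σ ṁᵢCp,ᵢ
      = 20561 / 930.52 = 22.096 °C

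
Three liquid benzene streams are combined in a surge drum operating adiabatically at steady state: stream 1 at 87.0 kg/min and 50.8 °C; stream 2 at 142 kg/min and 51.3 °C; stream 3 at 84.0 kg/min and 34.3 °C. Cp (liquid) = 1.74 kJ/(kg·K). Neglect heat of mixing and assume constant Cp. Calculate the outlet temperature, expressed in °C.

Energy balance with Q = 0: Σ ṁᵢCp,ᵢ(T_out − Tᵢ) = 0
T_out = Σ ṁᵢCp,ᵢTᵢ / Σ ṁᵢCp,ᵢ
      = 25379 / 544.62 = 46.599 °C

T_out = 46.6 °C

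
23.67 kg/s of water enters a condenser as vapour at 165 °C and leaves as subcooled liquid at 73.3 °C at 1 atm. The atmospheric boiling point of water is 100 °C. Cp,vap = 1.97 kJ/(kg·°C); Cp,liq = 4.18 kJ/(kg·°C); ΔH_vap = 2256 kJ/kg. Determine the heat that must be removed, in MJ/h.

vapour 165→100 °C: -128.05 kJ/kg
condensation at 100 °C: -2256 kJ/kg
liquid 100→73.3 °C: -111.61 kJ/kg
Δh = -128.05 + -2256 + -111.61 = -2495.7 kJ/kg
Q = ṁ·Δh = 23.67 kg/s × -2495.7 kJ/kg = -59072 kJ/s
|Q| = 59072 kW = 212660 MJ/h

Q_c = 213000 MJ/h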